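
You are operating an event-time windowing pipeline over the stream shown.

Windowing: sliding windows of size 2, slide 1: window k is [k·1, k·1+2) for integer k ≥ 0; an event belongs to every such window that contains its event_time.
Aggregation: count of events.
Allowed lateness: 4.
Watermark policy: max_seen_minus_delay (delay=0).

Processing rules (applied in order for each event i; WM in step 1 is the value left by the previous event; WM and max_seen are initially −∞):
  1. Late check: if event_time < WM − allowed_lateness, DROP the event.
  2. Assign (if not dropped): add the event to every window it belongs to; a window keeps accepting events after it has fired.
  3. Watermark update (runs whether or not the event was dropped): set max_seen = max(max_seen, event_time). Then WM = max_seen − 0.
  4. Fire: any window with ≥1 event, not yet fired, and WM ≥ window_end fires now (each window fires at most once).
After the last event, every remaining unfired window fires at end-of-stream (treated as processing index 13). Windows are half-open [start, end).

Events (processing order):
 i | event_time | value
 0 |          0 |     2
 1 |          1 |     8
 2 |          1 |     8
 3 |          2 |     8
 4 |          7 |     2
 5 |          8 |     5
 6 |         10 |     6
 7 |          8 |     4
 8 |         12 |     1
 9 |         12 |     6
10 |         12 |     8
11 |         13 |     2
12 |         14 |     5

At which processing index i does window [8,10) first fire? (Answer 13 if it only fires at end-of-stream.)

6

i=0 t=0 v=2: → [0,2); WM=0
i=1 t=1 v=8: → [1,3),[0,2); WM=1
i=2 t=1 v=8: → [1,3),[0,2); WM=1
i=3 t=2 v=8: → [2,4),[1,3); WM=2; [0,2) fires=3
i=4 t=7 v=2: → [7,9),[6,8); WM=7; [1,3) fires=3 [2,4) fires=1
i=5 t=8 v=5: → [8,10),[7,9); WM=8; [6,8) fires=1
i=6 t=10 v=6: → [10,12),[9,11); WM=10; [7,9) fires=2 [8,10) fires=1
i=7 t=8 v=4: → [8,10),[7,9); WM=10
i=8 t=12 v=1: → [12,14),[11,13); WM=12; [9,11) fires=1 [10,12) fires=1
i=9 t=12 v=6: → [12,14),[11,13); WM=12
i=10 t=12 v=8: → [12,14),[11,13); WM=12
i=11 t=13 v=2: → [13,15),[12,14); WM=13; [11,13) fires=3
i=12 t=14 v=5: → [14,16),[13,15); WM=14; [12,14) fires=4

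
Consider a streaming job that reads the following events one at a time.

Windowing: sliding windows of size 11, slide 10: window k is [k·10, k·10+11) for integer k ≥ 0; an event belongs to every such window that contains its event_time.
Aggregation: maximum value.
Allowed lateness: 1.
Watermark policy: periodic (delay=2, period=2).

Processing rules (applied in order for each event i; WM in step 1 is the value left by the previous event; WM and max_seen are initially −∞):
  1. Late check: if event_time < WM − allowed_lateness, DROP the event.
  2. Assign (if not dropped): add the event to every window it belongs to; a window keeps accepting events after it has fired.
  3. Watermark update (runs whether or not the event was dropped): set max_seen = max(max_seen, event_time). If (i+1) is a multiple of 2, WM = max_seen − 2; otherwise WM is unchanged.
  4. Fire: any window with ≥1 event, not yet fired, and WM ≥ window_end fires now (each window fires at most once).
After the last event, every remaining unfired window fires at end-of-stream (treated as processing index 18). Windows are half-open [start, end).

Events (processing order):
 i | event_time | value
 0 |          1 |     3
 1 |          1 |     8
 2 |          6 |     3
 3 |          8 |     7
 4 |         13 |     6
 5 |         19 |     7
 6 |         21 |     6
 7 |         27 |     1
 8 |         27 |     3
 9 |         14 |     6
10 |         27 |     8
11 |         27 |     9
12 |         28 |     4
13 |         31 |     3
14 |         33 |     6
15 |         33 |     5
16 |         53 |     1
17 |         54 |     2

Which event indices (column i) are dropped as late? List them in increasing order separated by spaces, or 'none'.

9

i=0 t=1 v=3: → [0,11); WM=−∞
i=1 t=1 v=8: → [0,11); WM=-1
i=2 t=6 v=3: → [0,11); WM=-1
i=3 t=8 v=7: → [0,11); WM=6
i=4 t=13 v=6: → [10,21); WM=6
i=5 t=19 v=7: → [10,21); WM=17; [0,11) fires=8
i=6 t=21 v=6: → [20,31); WM=17
i=7 t=27 v=1: → [20,31); WM=25; [10,21) fires=7
i=8 t=27 v=3: → [20,31); WM=25
i=9 t=14 v=6: DROP (t<25-1); WM=25
i=10 t=27 v=8: → [20,31); WM=25
i=11 t=27 v=9: → [20,31); WM=25
i=12 t=28 v=4: → [20,31); WM=25
i=13 t=31 v=3: → [30,41); WM=29
i=14 t=33 v=6: → [30,41); WM=29
i=15 t=33 v=5: → [30,41); WM=31; [20,31) fires=9
i=16 t=53 v=1: → [50,61); WM=31
i=17 t=54 v=2: → [50,61); WM=52; [30,41) fires=6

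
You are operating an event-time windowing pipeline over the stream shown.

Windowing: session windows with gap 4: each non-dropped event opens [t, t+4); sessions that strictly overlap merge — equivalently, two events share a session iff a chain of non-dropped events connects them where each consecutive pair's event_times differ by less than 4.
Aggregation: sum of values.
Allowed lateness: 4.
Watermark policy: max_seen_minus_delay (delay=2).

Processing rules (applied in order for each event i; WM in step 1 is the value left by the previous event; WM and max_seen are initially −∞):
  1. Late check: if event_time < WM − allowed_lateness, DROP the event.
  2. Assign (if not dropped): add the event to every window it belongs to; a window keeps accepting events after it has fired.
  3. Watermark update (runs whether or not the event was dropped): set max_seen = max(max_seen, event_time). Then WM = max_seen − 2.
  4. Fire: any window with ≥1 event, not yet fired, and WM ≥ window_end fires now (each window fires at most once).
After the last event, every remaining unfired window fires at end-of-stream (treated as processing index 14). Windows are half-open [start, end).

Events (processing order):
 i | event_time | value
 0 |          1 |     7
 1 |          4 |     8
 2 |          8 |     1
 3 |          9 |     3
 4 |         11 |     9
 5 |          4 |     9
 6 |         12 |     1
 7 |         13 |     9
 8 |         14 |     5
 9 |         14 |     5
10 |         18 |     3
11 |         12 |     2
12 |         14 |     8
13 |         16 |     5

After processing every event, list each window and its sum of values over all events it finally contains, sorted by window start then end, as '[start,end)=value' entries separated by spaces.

i=0 t=1 v=7: → [1,5); WM=-1
i=1 t=4 v=8: → [1,8); WM=2
i=2 t=8 v=1: → [8,12); WM=6
i=3 t=9 v=3: → [8,13); WM=7
i=4 t=11 v=9: → [8,15); WM=9
i=5 t=4 v=9: DROP (t<9-4); WM=9
i=6 t=12 v=1: → [8,16); WM=10
i=7 t=13 v=9: → [8,17); WM=11
i=8 t=14 v=5: → [8,18); WM=12
i=9 t=14 v=5: → [8,18); WM=12
i=10 t=18 v=3: → [18,22); WM=16
i=11 t=12 v=2: → [8,18); WM=16
i=12 t=14 v=8: → [8,18); WM=16
i=13 t=16 v=5: → [8,22); WM=16

[1,8)=15 [8,22)=51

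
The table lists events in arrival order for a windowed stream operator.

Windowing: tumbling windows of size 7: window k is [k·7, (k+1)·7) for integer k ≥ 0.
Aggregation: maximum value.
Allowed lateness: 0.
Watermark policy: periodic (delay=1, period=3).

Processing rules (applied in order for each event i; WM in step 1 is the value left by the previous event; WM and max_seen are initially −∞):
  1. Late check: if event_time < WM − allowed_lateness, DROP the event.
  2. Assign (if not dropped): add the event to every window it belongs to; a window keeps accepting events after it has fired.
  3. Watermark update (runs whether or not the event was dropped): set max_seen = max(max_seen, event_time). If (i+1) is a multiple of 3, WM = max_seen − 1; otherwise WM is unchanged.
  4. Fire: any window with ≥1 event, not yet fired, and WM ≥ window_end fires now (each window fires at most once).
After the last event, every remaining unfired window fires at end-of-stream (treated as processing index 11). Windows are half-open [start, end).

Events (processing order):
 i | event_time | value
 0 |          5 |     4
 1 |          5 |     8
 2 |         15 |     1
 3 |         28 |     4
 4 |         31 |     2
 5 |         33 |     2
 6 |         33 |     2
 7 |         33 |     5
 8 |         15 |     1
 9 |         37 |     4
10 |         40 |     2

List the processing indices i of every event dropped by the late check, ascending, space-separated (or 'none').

i=0 t=5 v=4: → [0,7); WM=−∞
i=1 t=5 v=8: → [0,7); WM=−∞
i=2 t=15 v=1: → [14,21); WM=14; [0,7) fires=8
i=3 t=28 v=4: → [28,35); WM=14
i=4 t=31 v=2: → [28,35); WM=14
i=5 t=33 v=2: → [28,35); WM=32; [14,21) fires=1
i=6 t=33 v=2: → [28,35); WM=32
i=7 t=33 v=5: → [28,35); WM=32
i=8 t=15 v=1: DROP (t<32-0); WM=32
i=9 t=37 v=4: → [35,42); WM=32
i=10 t=40 v=2: → [35,42); WM=32

8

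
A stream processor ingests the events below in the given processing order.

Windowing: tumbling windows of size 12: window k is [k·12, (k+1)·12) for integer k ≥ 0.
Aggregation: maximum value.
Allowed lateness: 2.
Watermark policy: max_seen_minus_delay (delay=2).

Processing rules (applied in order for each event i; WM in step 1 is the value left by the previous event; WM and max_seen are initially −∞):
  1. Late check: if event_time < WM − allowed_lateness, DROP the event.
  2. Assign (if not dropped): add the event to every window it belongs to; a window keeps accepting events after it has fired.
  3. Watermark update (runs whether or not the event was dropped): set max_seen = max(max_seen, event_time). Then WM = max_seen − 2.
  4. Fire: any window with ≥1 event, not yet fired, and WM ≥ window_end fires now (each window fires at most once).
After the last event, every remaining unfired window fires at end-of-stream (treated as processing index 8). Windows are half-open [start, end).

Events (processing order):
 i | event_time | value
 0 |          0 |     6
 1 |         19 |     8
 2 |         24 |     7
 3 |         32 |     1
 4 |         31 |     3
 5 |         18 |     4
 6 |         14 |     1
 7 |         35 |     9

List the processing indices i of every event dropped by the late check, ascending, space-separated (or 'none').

i=0 t=0 v=6: → [0,12); WM=-2
i=1 t=19 v=8: → [12,24); WM=17; [0,12) fires=6
i=2 t=24 v=7: → [24,36); WM=22
i=3 t=32 v=1: → [24,36); WM=30; [12,24) fires=8
i=4 t=31 v=3: → [24,36); WM=30
i=5 t=18 v=4: DROP (t<30-2); WM=30
i=6 t=14 v=1: DROP (t<30-2); WM=30
i=7 t=35 v=9: → [24,36); WM=33

5 6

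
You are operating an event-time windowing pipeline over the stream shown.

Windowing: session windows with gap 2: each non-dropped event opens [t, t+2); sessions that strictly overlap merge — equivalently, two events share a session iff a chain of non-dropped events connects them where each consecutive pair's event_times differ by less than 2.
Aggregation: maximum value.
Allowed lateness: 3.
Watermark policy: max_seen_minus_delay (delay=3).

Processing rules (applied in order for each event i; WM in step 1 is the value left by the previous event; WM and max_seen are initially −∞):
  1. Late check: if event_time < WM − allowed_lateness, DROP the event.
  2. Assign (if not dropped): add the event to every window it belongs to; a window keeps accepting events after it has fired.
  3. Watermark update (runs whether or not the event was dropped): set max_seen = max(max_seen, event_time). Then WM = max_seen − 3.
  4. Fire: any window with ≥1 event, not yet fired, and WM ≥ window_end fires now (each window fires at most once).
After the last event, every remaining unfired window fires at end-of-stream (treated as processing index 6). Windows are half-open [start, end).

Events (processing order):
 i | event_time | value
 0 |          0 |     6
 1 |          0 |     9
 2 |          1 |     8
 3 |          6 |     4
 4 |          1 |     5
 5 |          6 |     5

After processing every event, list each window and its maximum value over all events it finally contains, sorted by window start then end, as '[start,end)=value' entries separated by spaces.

[0,3)=9 [6,8)=5

i=0 t=0 v=6: → [0,2); WM=-3
i=1 t=0 v=9: → [0,2); WM=-3
i=2 t=1 v=8: → [0,3); WM=-2
i=3 t=6 v=4: → [6,8); WM=3
i=4 t=1 v=5: → [0,3); WM=3
i=5 t=6 v=5: → [6,8); WM=3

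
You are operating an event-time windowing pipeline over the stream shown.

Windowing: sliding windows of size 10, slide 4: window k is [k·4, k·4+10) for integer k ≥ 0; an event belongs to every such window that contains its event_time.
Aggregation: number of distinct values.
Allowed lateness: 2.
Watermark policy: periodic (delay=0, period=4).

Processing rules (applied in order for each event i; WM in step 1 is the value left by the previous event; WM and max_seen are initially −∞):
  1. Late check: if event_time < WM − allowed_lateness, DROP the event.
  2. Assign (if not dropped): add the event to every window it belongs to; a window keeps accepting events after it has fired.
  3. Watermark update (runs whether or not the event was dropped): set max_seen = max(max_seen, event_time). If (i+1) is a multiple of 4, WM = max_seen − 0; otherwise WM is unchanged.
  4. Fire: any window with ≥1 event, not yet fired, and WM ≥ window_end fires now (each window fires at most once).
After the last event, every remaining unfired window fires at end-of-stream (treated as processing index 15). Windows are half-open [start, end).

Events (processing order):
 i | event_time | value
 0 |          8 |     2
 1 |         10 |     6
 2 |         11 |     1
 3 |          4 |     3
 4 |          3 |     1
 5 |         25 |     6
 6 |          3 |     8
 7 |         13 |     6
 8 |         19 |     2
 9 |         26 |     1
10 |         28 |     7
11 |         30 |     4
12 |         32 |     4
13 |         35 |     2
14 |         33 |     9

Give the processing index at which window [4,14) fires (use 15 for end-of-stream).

7

i=0 t=8 v=2: → [8,18),[4,14),[0,10); WM=−∞
i=1 t=10 v=6: → [8,18),[4,14); WM=−∞
i=2 t=11 v=1: → [8,18),[4,14); WM=−∞
i=3 t=4 v=3: → [4,14),[0,10); WM=11; [0,10) fires=2
i=4 t=3 v=1: DROP (t<11-2); WM=11
i=5 t=25 v=6: → [24,34),[20,30),[16,26); WM=11
i=6 t=3 v=8: DROP (t<11-2); WM=11
i=7 t=13 v=6: → [12,22),[8,18),[4,14); WM=25; [4,14) fires=4 [8,18) fires=3 [12,22) fires=1
i=8 t=19 v=2: DROP (t<25-2); WM=25
i=9 t=26 v=1: → [24,34),[20,30); WM=25
i=10 t=28 v=7: → [28,38),[24,34),[20,30); WM=25
i=11 t=30 v=4: → [28,38),[24,34); WM=30; [16,26) fires=1 [20,30) fires=3
i=12 t=32 v=4: → [32,42),[28,38),[24,34); WM=30
i=13 t=35 v=2: → [32,42),[28,38); WM=30
i=14 t=33 v=9: → [32,42),[28,38),[24,34); WM=30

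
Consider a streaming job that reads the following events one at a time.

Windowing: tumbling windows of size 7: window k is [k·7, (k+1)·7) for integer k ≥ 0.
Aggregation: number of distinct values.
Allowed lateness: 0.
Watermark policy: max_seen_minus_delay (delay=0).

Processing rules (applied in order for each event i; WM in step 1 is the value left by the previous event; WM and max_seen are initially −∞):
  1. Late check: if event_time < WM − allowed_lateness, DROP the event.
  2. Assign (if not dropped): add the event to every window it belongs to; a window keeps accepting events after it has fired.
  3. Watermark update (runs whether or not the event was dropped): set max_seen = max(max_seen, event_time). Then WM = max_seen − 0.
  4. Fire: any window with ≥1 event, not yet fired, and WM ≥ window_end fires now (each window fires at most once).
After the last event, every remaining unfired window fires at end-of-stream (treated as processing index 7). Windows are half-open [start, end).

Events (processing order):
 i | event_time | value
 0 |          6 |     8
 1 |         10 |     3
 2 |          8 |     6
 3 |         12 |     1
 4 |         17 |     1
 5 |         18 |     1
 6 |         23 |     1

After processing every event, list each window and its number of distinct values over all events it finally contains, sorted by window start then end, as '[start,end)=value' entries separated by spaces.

i=0 t=6 v=8: → [0,7); WM=6
i=1 t=10 v=3: → [7,14); WM=10; [0,7) fires=1
i=2 t=8 v=6: DROP (t<10-0); WM=10
i=3 t=12 v=1: → [7,14); WM=12
i=4 t=17 v=1: → [14,21); WM=17; [7,14) fires=2
i=5 t=18 v=1: → [14,21); WM=18
i=6 t=23 v=1: → [21,28); WM=23; [14,21) fires=1

[0,7)=1 [7,14)=2 [14,21)=1 [21,28)=1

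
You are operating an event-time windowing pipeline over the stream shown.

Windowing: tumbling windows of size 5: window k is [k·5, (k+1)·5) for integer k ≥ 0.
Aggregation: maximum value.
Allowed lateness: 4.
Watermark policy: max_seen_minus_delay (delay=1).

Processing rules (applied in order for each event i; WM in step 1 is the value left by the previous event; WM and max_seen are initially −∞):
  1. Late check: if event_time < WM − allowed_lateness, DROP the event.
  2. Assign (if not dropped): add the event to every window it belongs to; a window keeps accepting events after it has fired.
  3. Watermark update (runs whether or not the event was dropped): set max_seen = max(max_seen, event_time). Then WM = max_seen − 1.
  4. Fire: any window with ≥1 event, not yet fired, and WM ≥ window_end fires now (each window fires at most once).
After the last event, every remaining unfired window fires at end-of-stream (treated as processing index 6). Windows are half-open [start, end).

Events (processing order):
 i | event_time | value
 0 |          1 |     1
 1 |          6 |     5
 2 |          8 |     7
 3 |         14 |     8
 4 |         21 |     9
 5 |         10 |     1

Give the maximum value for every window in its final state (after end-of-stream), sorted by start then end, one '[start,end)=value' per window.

[0,5)=1 [5,10)=7 [10,15)=8 [20,25)=9

i=0 t=1 v=1: → [0,5); WM=0
i=1 t=6 v=5: → [5,10); WM=5; [0,5) fires=1
i=2 t=8 v=7: → [5,10); WM=7
i=3 t=14 v=8: → [10,15); WM=13; [5,10) fires=7
i=4 t=21 v=9: → [20,25); WM=20; [10,15) fires=8
i=5 t=10 v=1: DROP (t<20-4); WM=20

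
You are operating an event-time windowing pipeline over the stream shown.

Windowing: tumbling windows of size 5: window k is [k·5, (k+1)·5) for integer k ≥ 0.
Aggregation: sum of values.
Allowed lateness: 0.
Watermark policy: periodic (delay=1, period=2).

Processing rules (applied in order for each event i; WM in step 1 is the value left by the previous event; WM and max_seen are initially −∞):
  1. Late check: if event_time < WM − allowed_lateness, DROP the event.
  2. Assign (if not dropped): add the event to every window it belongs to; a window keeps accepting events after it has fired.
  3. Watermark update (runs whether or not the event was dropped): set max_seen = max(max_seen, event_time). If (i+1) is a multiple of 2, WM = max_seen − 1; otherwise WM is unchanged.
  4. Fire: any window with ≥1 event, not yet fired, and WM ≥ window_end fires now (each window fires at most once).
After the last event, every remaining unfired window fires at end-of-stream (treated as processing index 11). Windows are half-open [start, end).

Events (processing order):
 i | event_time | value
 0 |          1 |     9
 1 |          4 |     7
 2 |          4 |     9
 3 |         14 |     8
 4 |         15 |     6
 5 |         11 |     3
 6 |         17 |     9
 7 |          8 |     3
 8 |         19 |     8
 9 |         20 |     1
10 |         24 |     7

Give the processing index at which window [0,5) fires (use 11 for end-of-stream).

3

i=0 t=1 v=9: → [0,5); WM=−∞
i=1 t=4 v=7: → [0,5); WM=3
i=2 t=4 v=9: → [0,5); WM=3
i=3 t=14 v=8: → [10,15); WM=13; [0,5) fires=25
i=4 t=15 v=6: → [15,20); WM=13
i=5 t=11 v=3: DROP (t<13-0); WM=14
i=6 t=17 v=9: → [15,20); WM=14
i=7 t=8 v=3: DROP (t<14-0); WM=16; [10,15) fires=8
i=8 t=19 v=8: → [15,20); WM=16
i=9 t=20 v=1: → [20,25); WM=19
i=10 t=24 v=7: → [20,25); WM=19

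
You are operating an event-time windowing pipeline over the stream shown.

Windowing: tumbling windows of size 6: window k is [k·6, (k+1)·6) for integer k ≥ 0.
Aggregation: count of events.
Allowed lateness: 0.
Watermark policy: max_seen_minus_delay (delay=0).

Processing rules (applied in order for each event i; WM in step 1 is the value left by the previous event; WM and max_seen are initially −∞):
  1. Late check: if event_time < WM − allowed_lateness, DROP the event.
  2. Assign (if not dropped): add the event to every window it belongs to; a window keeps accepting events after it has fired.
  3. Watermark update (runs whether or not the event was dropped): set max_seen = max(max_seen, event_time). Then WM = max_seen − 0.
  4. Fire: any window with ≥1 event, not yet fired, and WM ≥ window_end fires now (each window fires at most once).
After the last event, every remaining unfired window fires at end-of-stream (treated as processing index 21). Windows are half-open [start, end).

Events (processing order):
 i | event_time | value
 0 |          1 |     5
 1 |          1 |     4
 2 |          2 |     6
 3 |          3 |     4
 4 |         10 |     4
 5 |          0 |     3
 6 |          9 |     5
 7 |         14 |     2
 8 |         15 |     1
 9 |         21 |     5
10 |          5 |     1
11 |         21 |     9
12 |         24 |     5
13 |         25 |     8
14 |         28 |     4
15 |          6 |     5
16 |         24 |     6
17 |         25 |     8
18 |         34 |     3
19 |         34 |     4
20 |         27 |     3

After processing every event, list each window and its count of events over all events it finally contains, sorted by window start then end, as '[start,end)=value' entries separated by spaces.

[0,6)=4 [6,12)=1 [12,18)=2 [18,24)=2 [24,30)=3 [30,36)=2

i=0 t=1 v=5: → [0,6); WM=1
i=1 t=1 v=4: → [0,6); WM=1
i=2 t=2 v=6: → [0,6); WM=2
i=3 t=3 v=4: → [0,6); WM=3
i=4 t=10 v=4: → [6,12); WM=10; [0,6) fires=4
i=5 t=0 v=3: DROP (t<10-0); WM=10
i=6 t=9 v=5: DROP (t<10-0); WM=10
i=7 t=14 v=2: → [12,18); WM=14; [6,12) fires=1
i=8 t=15 v=1: → [12,18); WM=15
i=9 t=21 v=5: → [18,24); WM=21; [12,18) fires=2
i=10 t=5 v=1: DROP (t<21-0); WM=21
i=11 t=21 v=9: → [18,24); WM=21
i=12 t=24 v=5: → [24,30); WM=24; [18,24) fires=2
i=13 t=25 v=8: → [24,30); WM=25
i=14 t=28 v=4: → [24,30); WM=28
i=15 t=6 v=5: DROP (t<28-0); WM=28
i=16 t=24 v=6: DROP (t<28-0); WM=28
i=17 t=25 v=8: DROP (t<28-0); WM=28
i=18 t=34 v=3: → [30,36); WM=34; [24,30) fires=3
i=19 t=34 v=4: → [30,36); WM=34
i=20 t=27 v=3: DROP (t<34-0); WM=34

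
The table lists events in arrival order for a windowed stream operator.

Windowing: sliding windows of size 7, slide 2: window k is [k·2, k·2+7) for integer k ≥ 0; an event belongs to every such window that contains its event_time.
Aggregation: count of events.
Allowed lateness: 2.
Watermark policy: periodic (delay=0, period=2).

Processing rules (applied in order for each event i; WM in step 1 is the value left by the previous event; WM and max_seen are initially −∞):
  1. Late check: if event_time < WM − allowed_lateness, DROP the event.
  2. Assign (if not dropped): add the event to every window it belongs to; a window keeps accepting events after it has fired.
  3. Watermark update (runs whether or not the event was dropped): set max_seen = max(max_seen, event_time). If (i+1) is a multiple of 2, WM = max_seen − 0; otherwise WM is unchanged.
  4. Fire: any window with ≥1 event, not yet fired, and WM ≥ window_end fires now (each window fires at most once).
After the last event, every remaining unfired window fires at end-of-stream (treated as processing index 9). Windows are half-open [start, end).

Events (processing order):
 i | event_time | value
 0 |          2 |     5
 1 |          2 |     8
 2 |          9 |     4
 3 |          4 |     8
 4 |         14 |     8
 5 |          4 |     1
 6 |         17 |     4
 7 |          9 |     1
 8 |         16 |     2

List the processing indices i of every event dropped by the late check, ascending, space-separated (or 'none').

i=0 t=2 v=5: → [2,9),[0,7); WM=−∞
i=1 t=2 v=8: → [2,9),[0,7); WM=2
i=2 t=9 v=4: → [8,15),[6,13),[4,11); WM=2
i=3 t=4 v=8: → [4,11),[2,9),[0,7); WM=9; [0,7) fires=3 [2,9) fires=3
i=4 t=14 v=8: → [14,21),[12,19),[10,17),[8,15); WM=9
i=5 t=4 v=1: DROP (t<9-2); WM=14; [4,11) fires=2 [6,13) fires=1
i=6 t=17 v=4: → [16,23),[14,21),[12,19); WM=14
i=7 t=9 v=1: DROP (t<14-2); WM=17; [8,15) fires=2 [10,17) fires=1
i=8 t=16 v=2: → [16,23),[14,21),[12,19),[10,17); WM=17

5 7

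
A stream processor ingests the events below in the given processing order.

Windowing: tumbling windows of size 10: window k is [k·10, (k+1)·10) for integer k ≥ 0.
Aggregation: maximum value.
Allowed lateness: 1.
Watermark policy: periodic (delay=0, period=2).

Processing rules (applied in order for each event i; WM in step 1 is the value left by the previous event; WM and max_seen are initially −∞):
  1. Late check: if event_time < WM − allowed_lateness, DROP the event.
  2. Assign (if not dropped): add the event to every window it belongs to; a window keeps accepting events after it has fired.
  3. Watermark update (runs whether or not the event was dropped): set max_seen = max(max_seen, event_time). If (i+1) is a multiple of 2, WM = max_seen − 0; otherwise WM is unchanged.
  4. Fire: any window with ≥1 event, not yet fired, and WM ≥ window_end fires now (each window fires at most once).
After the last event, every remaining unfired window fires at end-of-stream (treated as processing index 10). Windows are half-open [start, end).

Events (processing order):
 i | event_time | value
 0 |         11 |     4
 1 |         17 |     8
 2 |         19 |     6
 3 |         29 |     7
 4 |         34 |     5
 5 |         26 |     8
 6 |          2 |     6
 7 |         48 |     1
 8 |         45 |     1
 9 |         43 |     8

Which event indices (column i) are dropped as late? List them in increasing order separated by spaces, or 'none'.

5 6 8 9

i=0 t=11 v=4: → [10,20); WM=−∞
i=1 t=17 v=8: → [10,20); WM=17
i=2 t=19 v=6: → [10,20); WM=17
i=3 t=29 v=7: → [20,30); WM=29; [10,20) fires=8
i=4 t=34 v=5: → [30,40); WM=29
i=5 t=26 v=8: DROP (t<29-1); WM=34; [20,30) fires=7
i=6 t=2 v=6: DROP (t<34-1); WM=34
i=7 t=48 v=1: → [40,50); WM=48; [30,40) fires=5
i=8 t=45 v=1: DROP (t<48-1); WM=48
i=9 t=43 v=8: DROP (t<48-1); WM=48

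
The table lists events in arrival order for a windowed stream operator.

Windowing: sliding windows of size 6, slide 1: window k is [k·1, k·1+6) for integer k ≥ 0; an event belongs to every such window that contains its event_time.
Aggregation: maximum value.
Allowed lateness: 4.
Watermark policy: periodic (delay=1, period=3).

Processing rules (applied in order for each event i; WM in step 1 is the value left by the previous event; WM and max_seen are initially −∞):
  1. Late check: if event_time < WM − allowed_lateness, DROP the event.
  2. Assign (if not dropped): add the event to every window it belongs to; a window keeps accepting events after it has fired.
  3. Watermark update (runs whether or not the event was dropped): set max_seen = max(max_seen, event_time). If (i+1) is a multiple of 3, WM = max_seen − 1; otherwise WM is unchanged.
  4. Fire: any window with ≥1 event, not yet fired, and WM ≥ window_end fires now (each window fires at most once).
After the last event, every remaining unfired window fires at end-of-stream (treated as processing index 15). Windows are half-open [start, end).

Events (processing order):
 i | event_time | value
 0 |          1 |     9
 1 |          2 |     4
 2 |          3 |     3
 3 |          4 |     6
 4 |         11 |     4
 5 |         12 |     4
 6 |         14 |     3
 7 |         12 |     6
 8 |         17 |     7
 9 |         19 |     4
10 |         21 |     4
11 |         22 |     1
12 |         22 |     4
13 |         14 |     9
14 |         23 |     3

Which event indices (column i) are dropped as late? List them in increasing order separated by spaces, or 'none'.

i=0 t=1 v=9: → [1,7),[0,6); WM=−∞
i=1 t=2 v=4: → [2,8),[1,7),[0,6); WM=−∞
i=2 t=3 v=3: → [3,9),[2,8),[1,7),[0,6); WM=2
i=3 t=4 v=6: → [4,10),[3,9),[2,8),[1,7),[0,6); WM=2
i=4 t=11 v=4: → [11,17),[10,16),[9,15),[8,14),[7,13),[6,12); WM=2
i=5 t=12 v=4: → [12,18),[11,17),[10,16),[9,15),[8,14),[7,13); WM=11; [0,6) fires=9 [1,7) fires=9 [2,8) fires=6 [3,9) fires=6 [4,10) fires=6
i=6 t=14 v=3: → [14,20),[13,19),[12,18),[11,17),[10,16),[9,15); WM=11
i=7 t=12 v=6: → [12,18),[11,17),[10,16),[9,15),[8,14),[7,13); WM=11
i=8 t=17 v=7: → [17,23),[16,22),[15,21),[14,20),[13,19),[12,18); WM=16; [6,12) fires=4 [7,13) fires=6 [8,14) fires=6 [9,15) fires=6 [10,16) fires=6
i=9 t=19 v=4: → [19,25),[18,24),[17,23),[16,22),[15,21),[14,20); WM=16
i=10 t=21 v=4: → [21,27),[20,26),[19,25),[18,24),[17,23),[16,22); WM=16
i=11 t=22 v=1: → [22,28),[21,27),[20,26),[19,25),[18,24),[17,23); WM=21; [11,17) fires=6 [12,18) fires=7 [13,19) fires=7 [14,20) fires=7 [15,21) fires=7
i=12 t=22 v=4: → [22,28),[21,27),[20,26),[19,25),[18,24),[17,23); WM=21
i=13 t=14 v=9: DROP (t<21-4); WM=21
i=14 t=23 v=3: → [23,29),[22,28),[21,27),[20,26),[19,25),[18,24); WM=22; [16,22) fires=7

13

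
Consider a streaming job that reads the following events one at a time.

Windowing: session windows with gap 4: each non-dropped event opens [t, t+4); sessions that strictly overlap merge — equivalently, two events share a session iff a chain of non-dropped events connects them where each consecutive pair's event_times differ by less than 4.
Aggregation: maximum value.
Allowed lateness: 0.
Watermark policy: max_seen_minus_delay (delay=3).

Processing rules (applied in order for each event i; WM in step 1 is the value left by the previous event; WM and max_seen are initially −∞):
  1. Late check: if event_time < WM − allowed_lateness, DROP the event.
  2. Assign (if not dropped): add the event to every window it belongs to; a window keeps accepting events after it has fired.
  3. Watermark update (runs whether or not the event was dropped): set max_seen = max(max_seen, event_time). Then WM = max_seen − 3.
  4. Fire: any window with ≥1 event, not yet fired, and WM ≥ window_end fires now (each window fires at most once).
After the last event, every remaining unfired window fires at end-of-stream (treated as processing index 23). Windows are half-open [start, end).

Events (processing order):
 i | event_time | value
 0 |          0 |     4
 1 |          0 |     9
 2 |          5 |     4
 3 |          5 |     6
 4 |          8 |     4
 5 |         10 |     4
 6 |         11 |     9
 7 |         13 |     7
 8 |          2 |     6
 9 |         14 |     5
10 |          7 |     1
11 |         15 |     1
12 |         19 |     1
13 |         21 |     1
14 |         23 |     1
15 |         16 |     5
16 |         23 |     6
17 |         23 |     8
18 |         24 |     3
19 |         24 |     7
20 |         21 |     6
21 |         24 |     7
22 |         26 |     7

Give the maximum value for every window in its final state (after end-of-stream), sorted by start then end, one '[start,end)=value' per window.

i=0 t=0 v=4: → [0,4); WM=-3
i=1 t=0 v=9: → [0,4); WM=-3
i=2 t=5 v=4: → [5,9); WM=2
i=3 t=5 v=6: → [5,9); WM=2
i=4 t=8 v=4: → [5,12); WM=5
i=5 t=10 v=4: → [5,14); WM=7
i=6 t=11 v=9: → [5,15); WM=8
i=7 t=13 v=7: → [5,17); WM=10
i=8 t=2 v=6: DROP (t<10-0); WM=10
i=9 t=14 v=5: → [5,18); WM=11
i=10 t=7 v=1: DROP (t<11-0); WM=11
i=11 t=15 v=1: → [5,19); WM=12
i=12 t=19 v=1: → [19,23); WM=16
i=13 t=21 v=1: → [19,25); WM=18
i=14 t=23 v=1: → [19,27); WM=20
i=15 t=16 v=5: DROP (t<20-0); WM=20
i=16 t=23 v=6: → [19,27); WM=20
i=17 t=23 v=8: → [19,27); WM=20
i=18 t=24 v=3: → [19,28); WM=21
i=19 t=24 v=7: → [19,28); WM=21
i=20 t=21 v=6: → [19,28); WM=21
i=21 t=24 v=7: → [19,28); WM=21
i=22 t=26 v=7: → [19,30); WM=23

[0,4)=9 [5,19)=9 [19,30)=8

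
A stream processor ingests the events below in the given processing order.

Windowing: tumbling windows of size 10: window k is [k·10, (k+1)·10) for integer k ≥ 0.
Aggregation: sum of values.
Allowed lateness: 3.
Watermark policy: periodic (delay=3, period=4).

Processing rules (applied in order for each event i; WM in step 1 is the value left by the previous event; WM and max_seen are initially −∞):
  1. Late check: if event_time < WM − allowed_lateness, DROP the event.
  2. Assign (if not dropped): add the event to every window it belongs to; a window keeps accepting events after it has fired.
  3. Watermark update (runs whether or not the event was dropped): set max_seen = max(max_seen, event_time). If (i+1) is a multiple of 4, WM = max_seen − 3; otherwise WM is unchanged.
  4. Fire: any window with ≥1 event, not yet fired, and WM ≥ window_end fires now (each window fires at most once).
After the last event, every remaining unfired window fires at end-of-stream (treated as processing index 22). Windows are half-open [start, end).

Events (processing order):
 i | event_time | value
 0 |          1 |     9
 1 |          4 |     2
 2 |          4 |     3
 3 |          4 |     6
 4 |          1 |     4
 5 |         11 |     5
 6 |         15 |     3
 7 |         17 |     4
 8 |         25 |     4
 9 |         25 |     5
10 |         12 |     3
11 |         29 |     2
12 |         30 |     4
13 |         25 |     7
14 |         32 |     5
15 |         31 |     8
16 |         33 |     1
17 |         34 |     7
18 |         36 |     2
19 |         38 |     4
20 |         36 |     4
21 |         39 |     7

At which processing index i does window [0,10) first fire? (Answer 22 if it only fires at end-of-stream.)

i=0 t=1 v=9: → [0,10); WM=−∞
i=1 t=4 v=2: → [0,10); WM=−∞
i=2 t=4 v=3: → [0,10); WM=−∞
i=3 t=4 v=6: → [0,10); WM=1
i=4 t=1 v=4: → [0,10); WM=1
i=5 t=11 v=5: → [10,20); WM=1
i=6 t=15 v=3: → [10,20); WM=1
i=7 t=17 v=4: → [10,20); WM=14; [0,10) fires=24
i=8 t=25 v=4: → [20,30); WM=14
i=9 t=25 v=5: → [20,30); WM=14
i=10 t=12 v=3: → [10,20); WM=14
i=11 t=29 v=2: → [20,30); WM=26; [10,20) fires=15
i=12 t=30 v=4: → [30,40); WM=26
i=13 t=25 v=7: → [20,30); WM=26
i=14 t=32 v=5: → [30,40); WM=26
i=15 t=31 v=8: → [30,40); WM=29
i=16 t=33 v=1: → [30,40); WM=29
i=17 t=34 v=7: → [30,40); WM=29
i=18 t=36 v=2: → [30,40); WM=29
i=19 t=38 v=4: → [30,40); WM=35; [20,30) fires=18
i=20 t=36 v=4: → [30,40); WM=35
i=21 t=39 v=7: → [30,40); WM=35

7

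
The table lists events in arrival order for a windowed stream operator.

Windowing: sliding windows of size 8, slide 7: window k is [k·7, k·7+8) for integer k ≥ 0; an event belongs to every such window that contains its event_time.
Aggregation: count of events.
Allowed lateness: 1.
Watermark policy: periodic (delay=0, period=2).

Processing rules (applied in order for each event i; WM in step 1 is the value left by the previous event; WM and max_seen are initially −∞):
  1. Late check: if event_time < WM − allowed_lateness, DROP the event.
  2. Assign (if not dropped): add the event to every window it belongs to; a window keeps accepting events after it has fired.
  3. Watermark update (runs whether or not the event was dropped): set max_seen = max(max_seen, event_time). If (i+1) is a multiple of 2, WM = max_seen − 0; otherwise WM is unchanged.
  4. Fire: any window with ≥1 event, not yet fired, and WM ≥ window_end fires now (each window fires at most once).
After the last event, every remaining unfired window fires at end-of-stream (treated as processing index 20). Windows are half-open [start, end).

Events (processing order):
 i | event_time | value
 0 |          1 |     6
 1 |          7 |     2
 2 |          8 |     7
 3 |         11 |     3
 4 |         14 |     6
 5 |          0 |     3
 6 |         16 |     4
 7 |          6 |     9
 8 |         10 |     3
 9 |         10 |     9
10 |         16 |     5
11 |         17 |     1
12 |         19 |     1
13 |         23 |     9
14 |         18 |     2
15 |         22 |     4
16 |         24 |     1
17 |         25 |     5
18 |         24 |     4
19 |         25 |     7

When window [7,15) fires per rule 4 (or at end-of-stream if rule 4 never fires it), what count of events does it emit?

4

i=0 t=1 v=6: → [0,8); WM=−∞
i=1 t=7 v=2: → [7,15),[0,8); WM=7
i=2 t=8 v=7: → [7,15); WM=7
i=3 t=11 v=3: → [7,15); WM=11; [0,8) fires=2
i=4 t=14 v=6: → [14,22),[7,15); WM=11
i=5 t=0 v=3: DROP (t<11-1); WM=14
i=6 t=16 v=4: → [14,22); WM=14
i=7 t=6 v=9: DROP (t<14-1); WM=16; [7,15) fires=4
i=8 t=10 v=3: DROP (t<16-1); WM=16
i=9 t=10 v=9: DROP (t<16-1); WM=16
i=10 t=16 v=5: → [14,22); WM=16
i=11 t=17 v=1: → [14,22); WM=17
i=12 t=19 v=1: → [14,22); WM=17
i=13 t=23 v=9: → [21,29); WM=23; [14,22) fires=5
i=14 t=18 v=2: DROP (t<23-1); WM=23
i=15 t=22 v=4: → [21,29); WM=23
i=16 t=24 v=1: → [21,29); WM=23
i=17 t=25 v=5: → [21,29); WM=25
i=18 t=24 v=4: → [21,29); WM=25
i=19 t=25 v=7: → [21,29); WM=25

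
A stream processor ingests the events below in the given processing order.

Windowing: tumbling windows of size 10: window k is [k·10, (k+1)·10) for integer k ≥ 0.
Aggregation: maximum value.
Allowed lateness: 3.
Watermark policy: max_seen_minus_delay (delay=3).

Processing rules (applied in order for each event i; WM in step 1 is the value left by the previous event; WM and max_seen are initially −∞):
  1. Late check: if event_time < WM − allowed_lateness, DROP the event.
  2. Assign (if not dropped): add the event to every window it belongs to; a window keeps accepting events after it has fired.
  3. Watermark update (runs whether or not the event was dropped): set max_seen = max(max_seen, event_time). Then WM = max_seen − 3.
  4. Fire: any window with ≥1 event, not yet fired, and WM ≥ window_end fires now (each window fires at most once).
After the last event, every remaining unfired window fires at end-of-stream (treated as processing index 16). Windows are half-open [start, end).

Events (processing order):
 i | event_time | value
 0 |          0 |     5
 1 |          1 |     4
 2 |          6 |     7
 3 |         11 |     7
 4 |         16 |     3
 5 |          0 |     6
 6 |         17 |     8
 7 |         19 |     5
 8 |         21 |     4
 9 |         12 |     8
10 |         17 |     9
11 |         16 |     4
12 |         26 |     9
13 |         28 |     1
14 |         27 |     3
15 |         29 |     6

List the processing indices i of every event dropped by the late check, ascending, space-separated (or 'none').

i=0 t=0 v=5: → [0,10); WM=-3
i=1 t=1 v=4: → [0,10); WM=-2
i=2 t=6 v=7: → [0,10); WM=3
i=3 t=11 v=7: → [10,20); WM=8
i=4 t=16 v=3: → [10,20); WM=13; [0,10) fires=7
i=5 t=0 v=6: DROP (t<13-3); WM=13
i=6 t=17 v=8: → [10,20); WM=14
i=7 t=19 v=5: → [10,20); WM=16
i=8 t=21 v=4: → [20,30); WM=18
i=9 t=12 v=8: DROP (t<18-3); WM=18
i=10 t=17 v=9: → [10,20); WM=18
i=11 t=16 v=4: → [10,20); WM=18
i=12 t=26 v=9: → [20,30); WM=23; [10,20) fires=9
i=13 t=28 v=1: → [20,30); WM=25
i=14 t=27 v=3: → [20,30); WM=25
i=15 t=29 v=6: → [20,30); WM=26

5 9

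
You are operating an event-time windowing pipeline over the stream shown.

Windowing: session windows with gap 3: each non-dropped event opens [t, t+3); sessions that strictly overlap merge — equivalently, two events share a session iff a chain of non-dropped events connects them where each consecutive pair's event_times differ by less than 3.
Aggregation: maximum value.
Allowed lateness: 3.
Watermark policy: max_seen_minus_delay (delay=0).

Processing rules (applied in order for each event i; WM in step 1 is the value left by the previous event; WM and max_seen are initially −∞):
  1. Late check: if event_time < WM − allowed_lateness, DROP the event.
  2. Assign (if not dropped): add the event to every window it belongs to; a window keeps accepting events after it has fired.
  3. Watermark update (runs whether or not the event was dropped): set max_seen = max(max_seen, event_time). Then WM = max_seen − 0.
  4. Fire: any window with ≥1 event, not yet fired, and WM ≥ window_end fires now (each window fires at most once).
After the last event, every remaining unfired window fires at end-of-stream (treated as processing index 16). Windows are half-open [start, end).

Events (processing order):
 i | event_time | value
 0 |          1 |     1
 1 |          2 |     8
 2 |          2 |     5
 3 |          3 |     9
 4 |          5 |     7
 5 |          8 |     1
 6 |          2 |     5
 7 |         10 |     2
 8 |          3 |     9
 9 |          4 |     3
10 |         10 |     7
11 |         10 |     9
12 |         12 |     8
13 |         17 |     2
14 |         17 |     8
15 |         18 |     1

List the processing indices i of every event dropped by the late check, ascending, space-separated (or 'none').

i=0 t=1 v=1: → [1,4); WM=1
i=1 t=2 v=8: → [1,5); WM=2
i=2 t=2 v=5: → [1,5); WM=2
i=3 t=3 v=9: → [1,6); WM=3
i=4 t=5 v=7: → [1,8); WM=5
i=5 t=8 v=1: → [8,11); WM=8
i=6 t=2 v=5: DROP (t<8-3); WM=8
i=7 t=10 v=2: → [8,13); WM=10
i=8 t=3 v=9: DROP (t<10-3); WM=10
i=9 t=4 v=3: DROP (t<10-3); WM=10
i=10 t=10 v=7: → [8,13); WM=10
i=11 t=10 v=9: → [8,13); WM=10
i=12 t=12 v=8: → [8,15); WM=12
i=13 t=17 v=2: → [17,20); WM=17
i=14 t=17 v=8: → [17,20); WM=17
i=15 t=18 v=1: → [17,21); WM=18

6 8 9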